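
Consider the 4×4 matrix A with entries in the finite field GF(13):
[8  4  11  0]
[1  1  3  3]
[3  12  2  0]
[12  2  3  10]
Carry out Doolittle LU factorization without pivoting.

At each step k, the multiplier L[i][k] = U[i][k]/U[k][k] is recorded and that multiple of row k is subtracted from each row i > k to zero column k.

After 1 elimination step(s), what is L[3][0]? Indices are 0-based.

L[3][0] = 8

[col 0] pivot 8
  R1 -= 5*R0 → (0, 7, 0, 3)  (L[1][0] := 5)
  R2 -= 2*R0 → (0, 4, 6, 0)  (L[2][0] := 2)
  R3 -= 8*R0 → (0, 9, 6, 10)  (L[3][0] := 8)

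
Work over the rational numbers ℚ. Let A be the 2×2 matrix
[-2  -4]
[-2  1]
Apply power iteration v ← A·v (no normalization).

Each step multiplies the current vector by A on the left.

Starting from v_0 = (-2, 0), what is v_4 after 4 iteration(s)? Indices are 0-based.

v_0 = (-2, 0).
v_1 = A·v_0 = (4, 4).
v_2 = A·v_1 = (-24, -4).
v_3 = A·v_2 = (64, 44).
v_4 = A·v_3 = (-304, -84).

v_4 = (-304, -84)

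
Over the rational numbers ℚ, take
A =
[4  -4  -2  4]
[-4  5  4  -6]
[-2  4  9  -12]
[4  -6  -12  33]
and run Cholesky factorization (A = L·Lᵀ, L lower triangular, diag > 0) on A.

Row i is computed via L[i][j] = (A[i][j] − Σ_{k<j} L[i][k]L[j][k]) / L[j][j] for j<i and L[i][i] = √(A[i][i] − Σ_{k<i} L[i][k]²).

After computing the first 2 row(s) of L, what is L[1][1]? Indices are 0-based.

L[1][1] = 1

Step 1: L[0][0] = √(4) = 2.
  L[1][0] = (-4) / L[0][0] = -2.
Step 2: L[1][1] = √(1) = 1.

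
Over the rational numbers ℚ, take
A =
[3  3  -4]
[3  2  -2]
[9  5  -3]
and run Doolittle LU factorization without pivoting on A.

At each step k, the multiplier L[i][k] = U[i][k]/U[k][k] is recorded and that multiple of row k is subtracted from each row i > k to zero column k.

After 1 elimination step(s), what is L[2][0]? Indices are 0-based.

L[2][0] = 3

Step 1: pivot at (0,0) is 3.
  row1 ← row1 − (1)·row0  ⇒  L[1][0]=1, U row1=(0, -1, 2)
  row2 ← row2 − (3)·row0  ⇒  L[2][0]=3, U row2=(0, -4, 9)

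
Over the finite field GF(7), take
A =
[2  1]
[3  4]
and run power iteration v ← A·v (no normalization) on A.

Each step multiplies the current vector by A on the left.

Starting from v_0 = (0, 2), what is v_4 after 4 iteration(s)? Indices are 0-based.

v_0 = (0, 2).
v_1 = A·v_0 = (2, 1).
v_2 = A·v_1 = (5, 3).
v_3 = A·v_2 = (6, 6).
v_4 = A·v_3 = (4, 0).

v_4 = (4, 0)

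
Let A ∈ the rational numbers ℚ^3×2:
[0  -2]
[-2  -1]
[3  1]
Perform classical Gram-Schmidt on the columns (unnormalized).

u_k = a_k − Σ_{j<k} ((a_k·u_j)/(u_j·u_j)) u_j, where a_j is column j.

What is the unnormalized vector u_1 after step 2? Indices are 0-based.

u_1 = (-2, -3/13, -2/13)

Step 1: u_0 = a_0 = (0, -2, 3).
Step 2: u_1 = a_1 − (5/13)·u_0 = (-2, -3/13, -2/13).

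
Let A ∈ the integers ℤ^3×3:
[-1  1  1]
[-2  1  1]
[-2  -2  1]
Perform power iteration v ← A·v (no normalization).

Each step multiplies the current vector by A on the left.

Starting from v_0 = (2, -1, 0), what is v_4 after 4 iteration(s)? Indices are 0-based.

v_0 = (2, -1, 0).
v_1 = A·v_0 = (-3, -5, -2).
v_2 = A·v_1 = (-4, -1, 14).
v_3 = A·v_2 = (17, 21, 24).
v_4 = A·v_3 = (28, 11, -52).

v_4 = (28, 11, -52)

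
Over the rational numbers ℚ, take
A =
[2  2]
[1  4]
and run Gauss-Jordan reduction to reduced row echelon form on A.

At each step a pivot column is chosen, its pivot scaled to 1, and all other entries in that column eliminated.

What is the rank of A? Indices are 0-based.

step 1: normalize row 0 (÷2) = (1, 1)
  row 1: subtract 1×row0 = (0, 3)
step 2: normalize row 1 (÷3) = (0, 1)
  row 0: subtract 1×row1 = (1, 0)

rank = 2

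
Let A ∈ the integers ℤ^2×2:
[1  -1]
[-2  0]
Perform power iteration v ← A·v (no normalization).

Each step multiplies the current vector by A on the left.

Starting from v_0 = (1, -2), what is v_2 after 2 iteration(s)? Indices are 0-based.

v_0 = (1, -2).
v_1 = A·v_0 = (3, -2).
v_2 = A·v_1 = (5, -6).

v_2 = (5, -6)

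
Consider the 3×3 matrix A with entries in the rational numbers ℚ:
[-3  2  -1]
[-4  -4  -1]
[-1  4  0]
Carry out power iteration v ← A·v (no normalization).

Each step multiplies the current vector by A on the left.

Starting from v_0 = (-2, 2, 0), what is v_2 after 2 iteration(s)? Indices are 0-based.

v_2 = (-40, -50, -10)

v_0 = (-2, 2, 0).
v_1 = A·v_0 = (10, 0, 10).
v_2 = A·v_1 = (-40, -50, -10).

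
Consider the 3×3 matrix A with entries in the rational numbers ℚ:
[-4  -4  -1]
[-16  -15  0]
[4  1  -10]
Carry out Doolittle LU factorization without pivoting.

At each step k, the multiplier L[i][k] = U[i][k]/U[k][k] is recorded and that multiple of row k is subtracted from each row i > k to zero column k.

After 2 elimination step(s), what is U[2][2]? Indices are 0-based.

U[2][2] = 1

k=0: U[0][0]=-4
  eliminate (1,0): mult=4, new row 1: (0, 1, 4); set L[1][0]=4
  eliminate (2,0): mult=-1, new row 2: (0, -3, -11); set L[2][0]=-1
k=1: U[1][1]=1
  eliminate (2,1): mult=-3, new row 2: (0, 0, 1); set L[2][1]=-3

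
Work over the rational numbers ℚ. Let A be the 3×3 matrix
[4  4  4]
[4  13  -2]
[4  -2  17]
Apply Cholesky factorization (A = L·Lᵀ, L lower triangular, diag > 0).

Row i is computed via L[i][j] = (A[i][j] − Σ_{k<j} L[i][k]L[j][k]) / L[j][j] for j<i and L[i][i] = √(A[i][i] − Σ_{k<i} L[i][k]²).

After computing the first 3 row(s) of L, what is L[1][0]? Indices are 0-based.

L[1][0] = 2

Step 1: L[0][0] = √(4) = 2.
  L[1][0] = (4) / L[0][0] = 2.
Step 2: L[1][1] = √(9) = 3.
  L[2][0] = (4) / L[0][0] = 2.
  L[2][1] = (-6) / L[1][1] = -2.
Step 3: L[2][2] = √(9) = 3.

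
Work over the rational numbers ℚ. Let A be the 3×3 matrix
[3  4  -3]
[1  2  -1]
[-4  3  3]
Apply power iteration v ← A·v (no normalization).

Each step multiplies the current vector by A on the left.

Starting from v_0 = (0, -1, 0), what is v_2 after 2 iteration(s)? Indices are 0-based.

v_0 = (0, -1, 0).
v_1 = A·v_0 = (-4, -2, -3).
v_2 = A·v_1 = (-11, -5, 1).

v_2 = (-11, -5, 1)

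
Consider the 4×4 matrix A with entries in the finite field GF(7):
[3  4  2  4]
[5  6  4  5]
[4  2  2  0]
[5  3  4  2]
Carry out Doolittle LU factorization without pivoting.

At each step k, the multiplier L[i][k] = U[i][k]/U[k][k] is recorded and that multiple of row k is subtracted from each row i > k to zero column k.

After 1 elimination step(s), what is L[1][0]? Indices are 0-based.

[col 0] pivot 3
  R1 -= 4*R0 → (0, 4, 3, 3)  (L[1][0] := 4)
  R2 -= 6*R0 → (0, 6, 4, 4)  (L[2][0] := 6)
  R3 -= 4*R0 → (0, 1, 3, 0)  (L[3][0] := 4)

L[1][0] = 4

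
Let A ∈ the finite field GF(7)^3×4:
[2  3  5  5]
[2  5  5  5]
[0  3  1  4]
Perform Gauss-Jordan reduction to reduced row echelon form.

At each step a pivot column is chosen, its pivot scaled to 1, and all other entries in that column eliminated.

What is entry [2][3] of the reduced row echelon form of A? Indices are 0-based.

M[2][3] = 4

step 1: normalize row 0 (÷2) = (1, 5, 6, 6)
  row 1: subtract 2×row0 = (0, 2, 0, 0)
step 2: normalize row 1 (÷2) = (0, 1, 0, 0)
  row 0: subtract 5×row1 = (1, 0, 6, 6)
  row 2: subtract 3×row1 = (0, 0, 1, 4)
step 3: normalize row 2 (÷1) = (0, 0, 1, 4)
  row 0: subtract 6×row2 = (1, 0, 0, 3)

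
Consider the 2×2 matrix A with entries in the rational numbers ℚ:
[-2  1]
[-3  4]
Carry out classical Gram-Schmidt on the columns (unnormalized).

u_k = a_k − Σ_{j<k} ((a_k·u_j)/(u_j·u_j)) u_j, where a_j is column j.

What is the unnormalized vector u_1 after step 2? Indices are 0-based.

u_1 = (-15/13, 10/13)

Step 1: u_0 = a_0 = (-2, -3).
Step 2: u_1 = a_1 − (-14/13)·u_0 = (-15/13, 10/13).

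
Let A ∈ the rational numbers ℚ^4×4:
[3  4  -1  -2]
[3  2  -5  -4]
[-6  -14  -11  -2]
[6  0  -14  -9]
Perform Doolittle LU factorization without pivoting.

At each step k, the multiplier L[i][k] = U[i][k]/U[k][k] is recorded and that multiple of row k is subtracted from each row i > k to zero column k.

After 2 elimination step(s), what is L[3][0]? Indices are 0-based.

L[3][0] = 2

k=0: U[0][0]=3
  eliminate (1,0): mult=1, new row 1: (0, -2, -4, -2); set L[1][0]=1
  eliminate (2,0): mult=-2, new row 2: (0, -6, -13, -6); set L[2][0]=-2
  eliminate (3,0): mult=2, new row 3: (0, -8, -12, -5); set L[3][0]=2
k=1: U[1][1]=-2
  eliminate (2,1): mult=3, new row 2: (0, 0, -1, 0); set L[2][1]=3
  eliminate (3,1): mult=4, new row 3: (0, 0, 4, 3); set L[3][1]=4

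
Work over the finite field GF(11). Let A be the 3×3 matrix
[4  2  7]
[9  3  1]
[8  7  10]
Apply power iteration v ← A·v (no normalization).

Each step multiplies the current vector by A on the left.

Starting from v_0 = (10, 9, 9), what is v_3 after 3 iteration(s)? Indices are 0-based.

v_0 = (10, 9, 9).
v_1 = A·v_0 = (0, 5, 2).
v_2 = A·v_1 = (2, 6, 0).
v_3 = A·v_2 = (9, 3, 3).

v_3 = (9, 3, 3)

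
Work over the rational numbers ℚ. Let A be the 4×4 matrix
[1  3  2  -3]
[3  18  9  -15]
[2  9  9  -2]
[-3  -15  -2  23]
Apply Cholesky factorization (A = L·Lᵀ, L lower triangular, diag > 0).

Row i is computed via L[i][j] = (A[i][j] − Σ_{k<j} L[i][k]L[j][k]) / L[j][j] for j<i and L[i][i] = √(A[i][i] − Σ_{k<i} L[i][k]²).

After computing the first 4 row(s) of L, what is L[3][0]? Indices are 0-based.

Step 1: L[0][0] = √(1) = 1.
  L[1][0] = (3) / L[0][0] = 3.
Step 2: L[1][1] = √(9) = 3.
  L[2][0] = (2) / L[0][0] = 2.
  L[2][1] = (3) / L[1][1] = 1.
Step 3: L[2][2] = √(4) = 2.
  L[3][0] = (-3) / L[0][0] = -3.
  L[3][1] = (-6) / L[1][1] = -2.
  L[3][2] = (6) / L[2][2] = 3.
Step 4: L[3][3] = √(1) = 1.

L[3][0] = -3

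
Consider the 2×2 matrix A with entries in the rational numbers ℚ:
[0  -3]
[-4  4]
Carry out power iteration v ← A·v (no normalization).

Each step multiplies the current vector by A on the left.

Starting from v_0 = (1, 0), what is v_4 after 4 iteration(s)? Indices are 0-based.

v_4 = (336, -640)

v_0 = (1, 0).
v_1 = A·v_0 = (0, -4).
v_2 = A·v_1 = (12, -16).
v_3 = A·v_2 = (48, -112).
v_4 = A·v_3 = (336, -640).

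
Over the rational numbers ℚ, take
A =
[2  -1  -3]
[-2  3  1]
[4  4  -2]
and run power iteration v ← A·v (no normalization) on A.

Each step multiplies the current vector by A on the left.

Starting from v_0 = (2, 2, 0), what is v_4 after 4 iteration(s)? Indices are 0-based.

v_4 = (-14, 434, 432)

v_0 = (2, 2, 0).
v_1 = A·v_0 = (2, 2, 16).
v_2 = A·v_1 = (-46, 18, -16).
v_3 = A·v_2 = (-62, 130, -80).
v_4 = A·v_3 = (-14, 434, 432).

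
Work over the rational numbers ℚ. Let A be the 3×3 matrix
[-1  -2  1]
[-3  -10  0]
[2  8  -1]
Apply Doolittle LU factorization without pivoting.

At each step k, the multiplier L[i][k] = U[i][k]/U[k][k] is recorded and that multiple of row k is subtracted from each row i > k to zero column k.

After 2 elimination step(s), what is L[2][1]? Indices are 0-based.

k=0: U[0][0]=-1
  eliminate (1,0): mult=3, new row 1: (0, -4, -3); set L[1][0]=3
  eliminate (2,0): mult=-2, new row 2: (0, 4, 1); set L[2][0]=-2
k=1: U[1][1]=-4
  eliminate (2,1): mult=-1, new row 2: (0, 0, -2); set L[2][1]=-1

L[2][1] = -1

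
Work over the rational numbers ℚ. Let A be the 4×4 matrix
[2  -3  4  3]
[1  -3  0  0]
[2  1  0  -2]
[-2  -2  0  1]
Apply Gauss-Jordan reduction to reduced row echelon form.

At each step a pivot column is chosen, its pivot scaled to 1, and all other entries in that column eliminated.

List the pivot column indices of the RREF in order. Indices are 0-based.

step 1: normalize row 0 (÷2) = (1, -3/2, 2, 3/2)
  row 1: subtract 1×row0 = (0, -3/2, -2, -3/2)
  row 2: subtract 2×row0 = (0, 4, -4, -5)
  row 3: subtract -2×row0 = (0, -5, 4, 4)
step 2: normalize row 1 (÷-3/2) = (0, 1, 4/3, 1)
  row 0: subtract -3/2×row1 = (1, 0, 4, 3)
  row 2: subtract 4×row1 = (0, 0, -28/3, -9)
  row 3: subtract -5×row1 = (0, 0, 32/3, 9)
step 3: normalize row 2 (÷-28/3) = (0, 0, 1, 27/28)
  row 0: subtract 4×row2 = (1, 0, 0, -6/7)
  row 1: subtract 4/3×row2 = (0, 1, 0, -2/7)
  row 3: subtract 32/3×row2 = (0, 0, 0, -9/7)
step 4: normalize row 3 (÷-9/7) = (0, 0, 0, 1)
  row 0: subtract -6/7×row3 = (1, 0, 0, 0)
  row 1: subtract -2/7×row3 = (0, 1, 0, 0)
  row 2: subtract 27/28×row3 = (0, 0, 1, 0)

pivot columns: 0, 1, 2, 3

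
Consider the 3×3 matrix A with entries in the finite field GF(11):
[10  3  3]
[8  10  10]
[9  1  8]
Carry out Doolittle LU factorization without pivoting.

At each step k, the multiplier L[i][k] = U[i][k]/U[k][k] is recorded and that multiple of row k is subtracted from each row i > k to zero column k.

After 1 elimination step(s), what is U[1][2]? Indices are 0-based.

[col 0] pivot 10
  R1 -= 3*R0 → (0, 1, 1)  (L[1][0] := 3)
  R2 -= 2*R0 → (0, 6, 2)  (L[2][0] := 2)

U[1][2] = 1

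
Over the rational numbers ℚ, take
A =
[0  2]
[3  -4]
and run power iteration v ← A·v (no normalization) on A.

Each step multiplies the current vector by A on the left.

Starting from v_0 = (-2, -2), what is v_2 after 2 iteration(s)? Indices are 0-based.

v_2 = (4, -20)

v_0 = (-2, -2).
v_1 = A·v_0 = (-4, 2).
v_2 = A·v_1 = (4, -20).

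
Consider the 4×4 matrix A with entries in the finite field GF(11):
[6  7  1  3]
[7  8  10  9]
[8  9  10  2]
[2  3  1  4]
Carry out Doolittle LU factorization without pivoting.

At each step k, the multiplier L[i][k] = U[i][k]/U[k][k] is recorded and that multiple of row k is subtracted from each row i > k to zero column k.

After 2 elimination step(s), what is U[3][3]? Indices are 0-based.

U[3][3] = 3

Step 1: pivot at (0,0) is 6.
  row1 ← row1 − (3)·row0  ⇒  L[1][0]=3, U row1=(0, 9, 7, 0)
  row2 ← row2 − (5)·row0  ⇒  L[2][0]=5, U row2=(0, 7, 5, 9)
  row3 ← row3 − (4)·row0  ⇒  L[3][0]=4, U row3=(0, 8, 8, 3)
Step 2: pivot at (1,1) is 9.
  row2 ← row2 − (2)·row1  ⇒  L[2][1]=2, U row2=(0, 0, 2, 9)
  row3 ← row3 − (7)·row1  ⇒  L[3][1]=7, U row3=(0, 0, 3, 3)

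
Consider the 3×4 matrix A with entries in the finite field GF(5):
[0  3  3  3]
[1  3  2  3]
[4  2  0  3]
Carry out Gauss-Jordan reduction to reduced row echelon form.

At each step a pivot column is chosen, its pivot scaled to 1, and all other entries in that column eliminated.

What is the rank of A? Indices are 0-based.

pivot(0,0): swap R0↔R1
pivot(0,0)=1: scale R0 → (1, 3, 2, 3)
  clear (2,0): R2 −= (4)R0 → (0, 0, 2, 1)
pivot(1,1)=3: scale R1 → (0, 1, 1, 1)
  clear (0,1): R0 −= (3)R1 → (1, 0, 4, 0)
pivot(2,2)=2: scale R2 → (0, 0, 1, 3)
  clear (0,2): R0 −= (4)R2 → (1, 0, 0, 3)
  clear (1,2): R1 −= (1)R2 → (0, 1, 0, 3)

rank = 3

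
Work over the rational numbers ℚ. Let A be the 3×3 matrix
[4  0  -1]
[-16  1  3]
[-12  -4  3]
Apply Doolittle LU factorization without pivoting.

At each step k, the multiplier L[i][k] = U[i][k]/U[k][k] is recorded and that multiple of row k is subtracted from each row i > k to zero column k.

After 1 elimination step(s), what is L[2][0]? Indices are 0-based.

k=0: U[0][0]=4
  eliminate (1,0): mult=-4, new row 1: (0, 1, -1); set L[1][0]=-4
  eliminate (2,0): mult=-3, new row 2: (0, -4, 0); set L[2][0]=-3

L[2][0] = -3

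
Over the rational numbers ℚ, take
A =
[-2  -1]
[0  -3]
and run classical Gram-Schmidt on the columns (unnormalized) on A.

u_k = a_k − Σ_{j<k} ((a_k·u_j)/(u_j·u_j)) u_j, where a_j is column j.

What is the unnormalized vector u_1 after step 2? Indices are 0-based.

Step 1: u_0 = a_0 = (-2, 0).
Step 2: u_1 = a_1 − (1/2)·u_0 = (0, -3).

u_1 = (0, -3)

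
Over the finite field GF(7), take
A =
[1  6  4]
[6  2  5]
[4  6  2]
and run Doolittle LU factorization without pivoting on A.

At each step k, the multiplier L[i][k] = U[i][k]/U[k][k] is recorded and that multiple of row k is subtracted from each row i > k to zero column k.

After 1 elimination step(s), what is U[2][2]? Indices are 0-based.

[col 0] pivot 1
  R1 -= 6*R0 → (0, 1, 2)  (L[1][0] := 6)
  R2 -= 4*R0 → (0, 3, 0)  (L[2][0] := 4)

U[2][2] = 0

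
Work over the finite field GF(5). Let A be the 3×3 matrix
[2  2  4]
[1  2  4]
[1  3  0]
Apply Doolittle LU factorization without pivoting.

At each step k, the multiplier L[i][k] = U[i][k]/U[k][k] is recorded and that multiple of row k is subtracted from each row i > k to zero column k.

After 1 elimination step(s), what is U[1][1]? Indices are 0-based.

U[1][1] = 1

Step 1: pivot at (0,0) is 2.
  row1 ← row1 − (3)·row0  ⇒  L[1][0]=3, U row1=(0, 1, 2)
  row2 ← row2 − (3)·row0  ⇒  L[2][0]=3, U row2=(0, 2, 3)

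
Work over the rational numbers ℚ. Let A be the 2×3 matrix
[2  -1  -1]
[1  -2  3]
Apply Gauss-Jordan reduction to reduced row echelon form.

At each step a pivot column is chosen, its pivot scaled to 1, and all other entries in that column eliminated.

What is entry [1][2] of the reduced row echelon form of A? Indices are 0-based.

M[1][2] = -7/3

step 1: normalize row 0 (÷2) = (1, -1/2, -1/2)
  row 1: subtract 1×row0 = (0, -3/2, 7/2)
step 2: normalize row 1 (÷-3/2) = (0, 1, -7/3)
  row 0: subtract -1/2×row1 = (1, 0, -5/3)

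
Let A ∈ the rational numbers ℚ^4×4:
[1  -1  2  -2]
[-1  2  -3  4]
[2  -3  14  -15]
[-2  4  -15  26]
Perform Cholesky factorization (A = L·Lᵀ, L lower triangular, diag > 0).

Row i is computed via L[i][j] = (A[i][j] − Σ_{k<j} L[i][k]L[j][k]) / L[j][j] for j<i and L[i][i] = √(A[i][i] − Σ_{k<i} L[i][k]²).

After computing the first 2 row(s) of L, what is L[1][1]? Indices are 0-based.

L[1][1] = 1

Step 1: L[0][0] = √(1) = 1.
  L[1][0] = (-1) / L[0][0] = -1.
Step 2: L[1][1] = √(1) = 1.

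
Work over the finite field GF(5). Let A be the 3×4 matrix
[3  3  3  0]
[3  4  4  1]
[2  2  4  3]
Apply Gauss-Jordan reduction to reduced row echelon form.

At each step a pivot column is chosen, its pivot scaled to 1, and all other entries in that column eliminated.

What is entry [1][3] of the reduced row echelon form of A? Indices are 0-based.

M[1][3] = 2

step 1: normalize row 0 (÷3) = (1, 1, 1, 0)
  row 1: subtract 3×row0 = (0, 1, 1, 1)
  row 2: subtract 2×row0 = (0, 0, 2, 3)
step 2: normalize row 1 (÷1) = (0, 1, 1, 1)
  row 0: subtract 1×row1 = (1, 0, 0, 4)
step 3: normalize row 2 (÷2) = (0, 0, 1, 4)
  row 1: subtract 1×row2 = (0, 1, 0, 2)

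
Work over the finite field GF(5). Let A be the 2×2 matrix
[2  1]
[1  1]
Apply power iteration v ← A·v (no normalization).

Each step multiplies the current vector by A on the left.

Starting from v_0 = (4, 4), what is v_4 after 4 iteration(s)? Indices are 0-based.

v_4 = (0, 1)

v_0 = (4, 4).
v_1 = A·v_0 = (2, 3).
v_2 = A·v_1 = (2, 0).
v_3 = A·v_2 = (4, 2).
v_4 = A·v_3 = (0, 1).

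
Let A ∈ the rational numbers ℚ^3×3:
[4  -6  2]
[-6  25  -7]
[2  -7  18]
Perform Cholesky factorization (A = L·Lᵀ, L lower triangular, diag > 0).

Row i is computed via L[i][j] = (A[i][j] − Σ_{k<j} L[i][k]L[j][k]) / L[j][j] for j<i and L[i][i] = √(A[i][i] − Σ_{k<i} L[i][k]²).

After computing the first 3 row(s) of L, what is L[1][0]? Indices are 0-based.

L[1][0] = -3

Step 1: L[0][0] = √(4) = 2.
  L[1][0] = (-6) / L[0][0] = -3.
Step 2: L[1][1] = √(16) = 4.
  L[2][0] = (2) / L[0][0] = 1.
  L[2][1] = (-4) / L[1][1] = -1.
Step 3: L[2][2] = √(16) = 4.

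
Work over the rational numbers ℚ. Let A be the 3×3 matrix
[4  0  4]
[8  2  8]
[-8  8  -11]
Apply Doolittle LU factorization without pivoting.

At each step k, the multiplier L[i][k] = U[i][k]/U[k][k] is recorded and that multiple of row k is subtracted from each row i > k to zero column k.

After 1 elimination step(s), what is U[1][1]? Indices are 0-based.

Step 1: pivot at (0,0) is 4.
  row1 ← row1 − (2)·row0  ⇒  L[1][0]=2, U row1=(0, 2, 0)
  row2 ← row2 − (-2)·row0  ⇒  L[2][0]=-2, U row2=(0, 8, -3)

U[1][1] = 2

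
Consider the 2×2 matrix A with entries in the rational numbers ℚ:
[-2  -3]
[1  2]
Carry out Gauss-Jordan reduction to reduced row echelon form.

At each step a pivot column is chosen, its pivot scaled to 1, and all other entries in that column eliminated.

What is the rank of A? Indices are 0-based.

rank = 2

step 1: normalize row 0 (÷-2) = (1, 3/2)
  row 1: subtract 1×row0 = (0, 1/2)
step 2: normalize row 1 (÷1/2) = (0, 1)
  row 0: subtract 3/2×row1 = (1, 0)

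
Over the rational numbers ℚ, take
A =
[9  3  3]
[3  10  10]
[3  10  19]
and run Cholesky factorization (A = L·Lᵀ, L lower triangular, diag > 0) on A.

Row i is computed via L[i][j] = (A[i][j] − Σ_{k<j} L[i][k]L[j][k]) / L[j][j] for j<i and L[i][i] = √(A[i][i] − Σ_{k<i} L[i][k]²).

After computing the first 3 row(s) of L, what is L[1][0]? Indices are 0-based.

Step 1: L[0][0] = √(9) = 3.
  L[1][0] = (3) / L[0][0] = 1.
Step 2: L[1][1] = √(9) = 3.
  L[2][0] = (3) / L[0][0] = 1.
  L[2][1] = (9) / L[1][1] = 3.
Step 3: L[2][2] = √(9) = 3.

L[1][0] = 1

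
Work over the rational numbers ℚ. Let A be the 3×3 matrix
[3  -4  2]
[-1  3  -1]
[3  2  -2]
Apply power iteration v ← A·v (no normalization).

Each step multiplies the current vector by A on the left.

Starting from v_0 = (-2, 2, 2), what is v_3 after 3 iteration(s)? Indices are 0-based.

v_0 = (-2, 2, 2).
v_1 = A·v_0 = (-10, 6, -6).
v_2 = A·v_1 = (-66, 34, -6).
v_3 = A·v_2 = (-346, 174, -118).

v_3 = (-346, 174, -118)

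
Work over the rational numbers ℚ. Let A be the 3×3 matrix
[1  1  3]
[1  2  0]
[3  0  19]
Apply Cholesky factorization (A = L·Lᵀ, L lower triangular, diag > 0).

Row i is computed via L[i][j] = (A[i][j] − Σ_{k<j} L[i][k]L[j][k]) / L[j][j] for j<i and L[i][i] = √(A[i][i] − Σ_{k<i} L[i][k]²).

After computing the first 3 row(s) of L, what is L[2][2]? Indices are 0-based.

L[2][2] = 1

Step 1: L[0][0] = √(1) = 1.
  L[1][0] = (1) / L[0][0] = 1.
Step 2: L[1][1] = √(1) = 1.
  L[2][0] = (3) / L[0][0] = 3.
  L[2][1] = (-3) / L[1][1] = -3.
Step 3: L[2][2] = √(1) = 1.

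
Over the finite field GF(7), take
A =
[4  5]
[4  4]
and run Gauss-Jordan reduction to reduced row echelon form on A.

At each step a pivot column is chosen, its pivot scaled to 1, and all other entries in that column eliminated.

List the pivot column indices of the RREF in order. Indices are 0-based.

pivot columns: 0, 1

step 1: normalize row 0 (÷4) = (1, 3)
  row 1: subtract 4×row0 = (0, 6)
step 2: normalize row 1 (÷6) = (0, 1)
  row 0: subtract 3×row1 = (1, 0)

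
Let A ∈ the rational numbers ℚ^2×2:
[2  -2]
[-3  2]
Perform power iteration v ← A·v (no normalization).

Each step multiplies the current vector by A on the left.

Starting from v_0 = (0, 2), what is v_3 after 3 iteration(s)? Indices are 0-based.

v_0 = (0, 2).
v_1 = A·v_0 = (-4, 4).
v_2 = A·v_1 = (-16, 20).
v_3 = A·v_2 = (-72, 88).

v_3 = (-72, 88)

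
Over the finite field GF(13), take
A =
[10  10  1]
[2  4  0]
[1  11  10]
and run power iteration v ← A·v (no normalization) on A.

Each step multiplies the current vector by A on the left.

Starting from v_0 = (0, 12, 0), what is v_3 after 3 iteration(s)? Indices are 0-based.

v_0 = (0, 12, 0).
v_1 = A·v_0 = (3, 9, 2).
v_2 = A·v_1 = (5, 3, 5).
v_3 = A·v_2 = (7, 9, 10).

v_3 = (7, 9, 10)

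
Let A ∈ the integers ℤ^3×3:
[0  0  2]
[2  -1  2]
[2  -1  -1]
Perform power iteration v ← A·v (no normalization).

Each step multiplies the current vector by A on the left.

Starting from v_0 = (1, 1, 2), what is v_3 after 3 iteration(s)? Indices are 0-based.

v_0 = (1, 1, 2).
v_1 = A·v_0 = (4, 5, -1).
v_2 = A·v_1 = (-2, 1, 4).
v_3 = A·v_2 = (8, 3, -9).

v_3 = (8, 3, -9)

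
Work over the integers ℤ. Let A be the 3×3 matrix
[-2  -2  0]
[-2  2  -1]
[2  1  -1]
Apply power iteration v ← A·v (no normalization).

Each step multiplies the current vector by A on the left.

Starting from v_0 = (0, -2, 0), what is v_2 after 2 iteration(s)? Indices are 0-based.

v_2 = (0, -14, 6)

v_0 = (0, -2, 0).
v_1 = A·v_0 = (4, -4, -2).
v_2 = A·v_1 = (0, -14, 6).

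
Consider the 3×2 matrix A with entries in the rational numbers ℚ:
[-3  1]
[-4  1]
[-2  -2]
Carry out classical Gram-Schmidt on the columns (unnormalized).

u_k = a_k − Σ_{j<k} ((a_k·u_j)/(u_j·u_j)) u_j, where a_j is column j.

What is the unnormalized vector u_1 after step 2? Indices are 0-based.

u_1 = (20/29, 17/29, -64/29)

Step 1: u_0 = a_0 = (-3, -4, -2).
Step 2: u_1 = a_1 − (-3/29)·u_0 = (20/29, 17/29, -64/29).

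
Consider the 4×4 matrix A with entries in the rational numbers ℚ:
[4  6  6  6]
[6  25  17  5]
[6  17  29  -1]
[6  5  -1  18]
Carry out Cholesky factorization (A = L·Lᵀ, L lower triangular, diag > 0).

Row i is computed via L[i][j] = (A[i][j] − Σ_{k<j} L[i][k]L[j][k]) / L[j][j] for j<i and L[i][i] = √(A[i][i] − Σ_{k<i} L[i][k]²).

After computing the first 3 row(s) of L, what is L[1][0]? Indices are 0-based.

L[1][0] = 3

Step 1: L[0][0] = √(4) = 2.
  L[1][0] = (6) / L[0][0] = 3.
Step 2: L[1][1] = √(16) = 4.
  L[2][0] = (6) / L[0][0] = 3.
  L[2][1] = (8) / L[1][1] = 2.
Step 3: L[2][2] = √(16) = 4.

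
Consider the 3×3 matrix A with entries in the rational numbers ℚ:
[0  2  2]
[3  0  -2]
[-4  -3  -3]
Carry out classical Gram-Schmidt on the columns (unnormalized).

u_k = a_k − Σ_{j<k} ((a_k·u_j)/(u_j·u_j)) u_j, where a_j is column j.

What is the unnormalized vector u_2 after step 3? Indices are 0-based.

u_2 = (-144/181, -128/181, -96/181)

Step 1: u_0 = a_0 = (0, 3, -4).
Step 2: u_1 = a_1 − (12/25)·u_0 = (2, -36/25, -27/25).
Step 3: u_2 = a_2 − (6/25)·u_0 − (253/181)·u_1 = (-144/181, -128/181, -96/181).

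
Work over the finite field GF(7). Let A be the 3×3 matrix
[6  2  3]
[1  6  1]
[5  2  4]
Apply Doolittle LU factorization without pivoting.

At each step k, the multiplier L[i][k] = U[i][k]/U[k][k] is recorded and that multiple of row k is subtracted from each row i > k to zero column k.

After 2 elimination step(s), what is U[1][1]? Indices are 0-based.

k=0: U[0][0]=6
  eliminate (1,0): mult=6, new row 1: (0, 1, 4); set L[1][0]=6
  eliminate (2,0): mult=2, new row 2: (0, 5, 5); set L[2][0]=2
k=1: U[1][1]=1
  eliminate (2,1): mult=5, new row 2: (0, 0, 6); set L[2][1]=5

U[1][1] = 1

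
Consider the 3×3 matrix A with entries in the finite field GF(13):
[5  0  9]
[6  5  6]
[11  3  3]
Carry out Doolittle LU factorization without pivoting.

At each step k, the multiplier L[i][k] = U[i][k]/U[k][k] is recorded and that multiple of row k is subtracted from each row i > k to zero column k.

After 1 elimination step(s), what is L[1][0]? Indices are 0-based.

Step 1: pivot at (0,0) is 5.
  row1 ← row1 − (9)·row0  ⇒  L[1][0]=9, U row1=(0, 5, 3)
  row2 ← row2 − (10)·row0  ⇒  L[2][0]=10, U row2=(0, 3, 4)

L[1][0] = 9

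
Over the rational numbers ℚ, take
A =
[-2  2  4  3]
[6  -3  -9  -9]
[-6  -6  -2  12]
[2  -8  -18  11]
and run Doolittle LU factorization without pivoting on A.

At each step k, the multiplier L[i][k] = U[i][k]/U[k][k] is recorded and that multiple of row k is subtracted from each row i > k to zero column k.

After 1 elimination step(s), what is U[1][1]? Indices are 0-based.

Step 1: pivot at (0,0) is -2.
  row1 ← row1 − (-3)·row0  ⇒  L[1][0]=-3, U row1=(0, 3, 3, 0)
  row2 ← row2 − (3)·row0  ⇒  L[2][0]=3, U row2=(0, -12, -14, 3)
  row3 ← row3 − (-1)·row0  ⇒  L[3][0]=-1, U row3=(0, -6, -14, 14)

U[1][1] = 3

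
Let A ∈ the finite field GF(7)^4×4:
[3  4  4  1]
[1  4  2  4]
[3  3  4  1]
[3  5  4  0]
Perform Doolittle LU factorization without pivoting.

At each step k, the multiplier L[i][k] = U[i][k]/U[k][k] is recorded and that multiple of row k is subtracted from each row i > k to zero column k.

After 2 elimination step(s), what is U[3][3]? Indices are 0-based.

U[3][3] = 2

[col 0] pivot 3
  R1 -= 5*R0 → (0, 5, 3, 6)  (L[1][0] := 5)
  R2 -= 1*R0 → (0, 6, 0, 0)  (L[2][0] := 1)
  R3 -= 1*R0 → (0, 1, 0, 6)  (L[3][0] := 1)
[col 1] pivot 5
  R2 -= 4*R1 → (0, 0, 2, 4)  (L[2][1] := 4)
  R3 -= 3*R1 → (0, 0, 5, 2)  (L[3][1] := 3)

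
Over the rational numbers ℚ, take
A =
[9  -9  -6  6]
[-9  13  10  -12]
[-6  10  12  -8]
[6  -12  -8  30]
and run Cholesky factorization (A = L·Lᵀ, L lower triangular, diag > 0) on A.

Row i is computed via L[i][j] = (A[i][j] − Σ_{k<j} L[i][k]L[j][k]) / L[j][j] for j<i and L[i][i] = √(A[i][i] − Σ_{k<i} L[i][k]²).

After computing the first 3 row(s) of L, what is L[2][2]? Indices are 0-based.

L[2][2] = 2

Step 1: L[0][0] = √(9) = 3.
  L[1][0] = (-9) / L[0][0] = -3.
Step 2: L[1][1] = √(4) = 2.
  L[2][0] = (-6) / L[0][0] = -2.
  L[2][1] = (4) / L[1][1] = 2.
Step 3: L[2][2] = √(4) = 2.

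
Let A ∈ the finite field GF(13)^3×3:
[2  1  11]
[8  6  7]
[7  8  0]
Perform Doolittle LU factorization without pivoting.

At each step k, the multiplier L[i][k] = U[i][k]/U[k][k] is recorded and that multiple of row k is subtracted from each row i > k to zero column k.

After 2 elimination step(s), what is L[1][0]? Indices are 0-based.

L[1][0] = 4

k=0: U[0][0]=2
  eliminate (1,0): mult=4, new row 1: (0, 2, 2); set L[1][0]=4
  eliminate (2,0): mult=10, new row 2: (0, 11, 7); set L[2][0]=10
k=1: U[1][1]=2
  eliminate (2,1): mult=12, new row 2: (0, 0, 9); set L[2][1]=12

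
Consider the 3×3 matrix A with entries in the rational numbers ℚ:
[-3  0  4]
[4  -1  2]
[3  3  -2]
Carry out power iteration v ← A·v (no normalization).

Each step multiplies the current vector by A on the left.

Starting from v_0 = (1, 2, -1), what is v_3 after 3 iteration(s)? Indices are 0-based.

v_0 = (1, 2, -1).
v_1 = A·v_0 = (-7, 0, 11).
v_2 = A·v_1 = (65, -6, -43).
v_3 = A·v_2 = (-367, 180, 263).

v_3 = (-367, 180, 263)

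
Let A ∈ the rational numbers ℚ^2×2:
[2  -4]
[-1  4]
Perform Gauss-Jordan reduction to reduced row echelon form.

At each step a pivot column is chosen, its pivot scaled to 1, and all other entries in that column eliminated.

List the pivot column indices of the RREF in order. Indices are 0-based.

pivot columns: 0, 1

pivot(0,0)=2: scale R0 → (1, -2)
  clear (1,0): R1 −= (-1)R0 → (0, 2)
pivot(1,1)=2: scale R1 → (0, 1)
  clear (0,1): R0 −= (-2)R1 → (1, 0)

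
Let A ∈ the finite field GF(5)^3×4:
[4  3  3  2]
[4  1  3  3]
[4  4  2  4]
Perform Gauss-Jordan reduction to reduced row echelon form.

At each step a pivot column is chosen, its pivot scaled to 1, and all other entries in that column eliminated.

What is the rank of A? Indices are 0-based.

rank = 3

[1] R0 /= 4  ⇒  (1, 2, 2, 3)
     R1 -= 4·R0  ⇒  (0, 3, 0, 1)
     R2 -= 4·R0  ⇒  (0, 1, 4, 2)
[2] R1 /= 3  ⇒  (0, 1, 0, 2)
     R0 -= 2·R1  ⇒  (1, 0, 2, 4)
     R2 -= 1·R1  ⇒  (0, 0, 4, 0)
[3] R2 /= 4  ⇒  (0, 0, 1, 0)
     R0 -= 2·R2  ⇒  (1, 0, 0, 4)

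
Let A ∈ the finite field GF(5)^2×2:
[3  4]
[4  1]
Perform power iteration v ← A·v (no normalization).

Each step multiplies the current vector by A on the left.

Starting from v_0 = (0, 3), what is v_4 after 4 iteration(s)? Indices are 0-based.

v_4 = (1, 0)

v_0 = (0, 3).
v_1 = A·v_0 = (2, 3).
v_2 = A·v_1 = (3, 1).
v_3 = A·v_2 = (3, 3).
v_4 = A·v_3 = (1, 0).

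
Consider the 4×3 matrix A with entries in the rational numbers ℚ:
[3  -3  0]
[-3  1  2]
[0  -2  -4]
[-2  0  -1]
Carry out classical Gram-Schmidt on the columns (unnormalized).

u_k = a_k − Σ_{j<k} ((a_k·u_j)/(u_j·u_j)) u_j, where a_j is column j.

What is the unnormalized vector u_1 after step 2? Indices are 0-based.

Step 1: u_0 = a_0 = (3, -3, 0, -2).
Step 2: u_1 = a_1 − (-6/11)·u_0 = (-15/11, -7/11, -2, -12/11).

u_1 = (-15/11, -7/11, -2, -12/11)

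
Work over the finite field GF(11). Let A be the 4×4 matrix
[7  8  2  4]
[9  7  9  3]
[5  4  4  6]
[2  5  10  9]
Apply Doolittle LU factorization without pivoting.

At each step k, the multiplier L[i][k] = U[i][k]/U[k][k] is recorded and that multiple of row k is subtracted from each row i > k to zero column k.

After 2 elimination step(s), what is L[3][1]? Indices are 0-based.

Step 1: pivot at (0,0) is 7.
  row1 ← row1 − (6)·row0  ⇒  L[1][0]=6, U row1=(0, 3, 8, 1)
  row2 ← row2 − (7)·row0  ⇒  L[2][0]=7, U row2=(0, 3, 1, 0)
  row3 ← row3 − (5)·row0  ⇒  L[3][0]=5, U row3=(0, 9, 0, 0)
Step 2: pivot at (1,1) is 3.
  row2 ← row2 − (1)·row1  ⇒  L[2][1]=1, U row2=(0, 0, 4, 10)
  row3 ← row3 − (3)·row1  ⇒  L[3][1]=3, U row3=(0, 0, 9, 8)

L[3][1] = 3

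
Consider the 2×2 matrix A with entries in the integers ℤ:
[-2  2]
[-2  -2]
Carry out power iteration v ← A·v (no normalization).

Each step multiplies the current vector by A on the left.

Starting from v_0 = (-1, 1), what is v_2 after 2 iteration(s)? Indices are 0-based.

v_0 = (-1, 1).
v_1 = A·v_0 = (4, 0).
v_2 = A·v_1 = (-8, -8).

v_2 = (-8, -8)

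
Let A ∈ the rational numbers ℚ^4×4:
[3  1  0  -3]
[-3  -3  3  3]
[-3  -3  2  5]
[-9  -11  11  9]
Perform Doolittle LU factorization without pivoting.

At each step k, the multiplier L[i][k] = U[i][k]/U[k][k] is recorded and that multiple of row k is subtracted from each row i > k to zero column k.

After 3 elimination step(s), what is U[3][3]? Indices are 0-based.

U[3][3] = -2

k=0: U[0][0]=3
  eliminate (1,0): mult=-1, new row 1: (0, -2, 3, 0); set L[1][0]=-1
  eliminate (2,0): mult=-1, new row 2: (0, -2, 2, 2); set L[2][0]=-1
  eliminate (3,0): mult=-3, new row 3: (0, -8, 11, 0); set L[3][0]=-3
k=1: U[1][1]=-2
  eliminate (2,1): mult=1, new row 2: (0, 0, -1, 2); set L[2][1]=1
  eliminate (3,1): mult=4, new row 3: (0, 0, -1, 0); set L[3][1]=4
k=2: U[2][2]=-1
  eliminate (3,2): mult=1, new row 3: (0, 0, 0, -2); set L[3][2]=1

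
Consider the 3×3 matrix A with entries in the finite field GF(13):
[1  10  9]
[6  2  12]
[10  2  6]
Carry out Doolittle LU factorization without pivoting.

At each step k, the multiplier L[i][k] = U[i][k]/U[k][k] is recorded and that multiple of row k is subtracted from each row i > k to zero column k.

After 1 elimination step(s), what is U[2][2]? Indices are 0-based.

[col 0] pivot 1
  R1 -= 6*R0 → (0, 7, 10)  (L[1][0] := 6)
  R2 -= 10*R0 → (0, 6, 7)  (L[2][0] := 10)

U[2][2] = 7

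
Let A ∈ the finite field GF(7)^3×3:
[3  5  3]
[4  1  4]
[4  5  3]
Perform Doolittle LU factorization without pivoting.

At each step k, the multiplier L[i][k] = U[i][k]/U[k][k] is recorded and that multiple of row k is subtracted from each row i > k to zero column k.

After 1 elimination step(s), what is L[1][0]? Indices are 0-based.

Step 1: pivot at (0,0) is 3.
  row1 ← row1 − (6)·row0  ⇒  L[1][0]=6, U row1=(0, 6, 0)
  row2 ← row2 − (6)·row0  ⇒  L[2][0]=6, U row2=(0, 3, 6)

L[1][0] = 6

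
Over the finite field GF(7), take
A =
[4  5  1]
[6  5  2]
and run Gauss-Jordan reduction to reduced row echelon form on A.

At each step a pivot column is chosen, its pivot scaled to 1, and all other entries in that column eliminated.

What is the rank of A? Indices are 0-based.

pivot(0,0)=4: scale R0 → (1, 3, 2)
  clear (1,0): R1 −= (6)R0 → (0, 1, 4)
pivot(1,1)=1: scale R1 → (0, 1, 4)
  clear (0,1): R0 −= (3)R1 → (1, 0, 4)

rank = 2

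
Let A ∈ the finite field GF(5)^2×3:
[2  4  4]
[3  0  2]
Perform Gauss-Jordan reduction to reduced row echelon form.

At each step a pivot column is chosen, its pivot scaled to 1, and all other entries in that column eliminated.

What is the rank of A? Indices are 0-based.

rank = 2

step 1: normalize row 0 (÷2) = (1, 2, 2)
  row 1: subtract 3×row0 = (0, 4, 1)
step 2: normalize row 1 (÷4) = (0, 1, 4)
  row 0: subtract 2×row1 = (1, 0, 4)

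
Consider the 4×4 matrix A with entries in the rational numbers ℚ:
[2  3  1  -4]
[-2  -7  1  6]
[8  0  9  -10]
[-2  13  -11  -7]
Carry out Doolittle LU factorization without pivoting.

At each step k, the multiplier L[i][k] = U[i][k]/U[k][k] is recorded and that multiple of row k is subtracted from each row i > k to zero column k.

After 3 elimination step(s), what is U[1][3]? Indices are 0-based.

[col 0] pivot 2
  R1 -= -1*R0 → (0, -4, 2, 2)  (L[1][0] := -1)
  R2 -= 4*R0 → (0, -12, 5, 6)  (L[2][0] := 4)
  R3 -= -1*R0 → (0, 16, -10, -11)  (L[3][0] := -1)
[col 1] pivot -4
  R2 -= 3*R1 → (0, 0, -1, 0)  (L[2][1] := 3)
  R3 -= -4*R1 → (0, 0, -2, -3)  (L[3][1] := -4)
[col 2] pivot -1
  R3 -= 2*R2 → (0, 0, 0, -3)  (L[3][2] := 2)

U[1][3] = 2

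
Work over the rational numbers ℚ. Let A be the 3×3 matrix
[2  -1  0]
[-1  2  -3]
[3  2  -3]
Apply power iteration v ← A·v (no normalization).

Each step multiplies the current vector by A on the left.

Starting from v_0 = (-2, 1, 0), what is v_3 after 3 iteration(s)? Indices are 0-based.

v_3 = (-53, 49, -7)

v_0 = (-2, 1, 0).
v_1 = A·v_0 = (-5, 4, -4).
v_2 = A·v_1 = (-14, 25, 5).
v_3 = A·v_2 = (-53, 49, -7).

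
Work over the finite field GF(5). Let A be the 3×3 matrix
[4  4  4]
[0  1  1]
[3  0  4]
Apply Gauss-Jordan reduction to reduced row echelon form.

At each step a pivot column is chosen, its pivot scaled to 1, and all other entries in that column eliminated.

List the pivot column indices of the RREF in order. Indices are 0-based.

pivot columns: 0, 1, 2

[1] R0 /= 4  ⇒  (1, 1, 1)
     R2 -= 3·R0  ⇒  (0, 2, 1)
[2] R1 /= 1  ⇒  (0, 1, 1)
     R0 -= 1·R1  ⇒  (1, 0, 0)
     R2 -= 2·R1  ⇒  (0, 0, 4)
[3] R2 /= 4  ⇒  (0, 0, 1)
     R1 -= 1·R2  ⇒  (0, 1, 0)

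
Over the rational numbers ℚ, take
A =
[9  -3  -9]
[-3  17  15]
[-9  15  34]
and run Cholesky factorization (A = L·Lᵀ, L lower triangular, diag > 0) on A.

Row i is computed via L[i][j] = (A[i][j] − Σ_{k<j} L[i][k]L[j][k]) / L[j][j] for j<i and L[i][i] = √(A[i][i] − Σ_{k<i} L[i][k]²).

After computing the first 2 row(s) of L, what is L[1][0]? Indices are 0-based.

L[1][0] = -1

Step 1: L[0][0] = √(9) = 3.
  L[1][0] = (-3) / L[0][0] = -1.
Step 2: L[1][1] = √(16) = 4.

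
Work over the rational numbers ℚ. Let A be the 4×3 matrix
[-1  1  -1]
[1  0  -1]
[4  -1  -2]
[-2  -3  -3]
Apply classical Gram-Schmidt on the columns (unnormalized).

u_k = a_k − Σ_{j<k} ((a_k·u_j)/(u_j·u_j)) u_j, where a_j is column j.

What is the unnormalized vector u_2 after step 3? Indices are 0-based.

u_2 = (-495/241, -209/241, -132/241, -121/241)

Step 1: u_0 = a_0 = (-1, 1, 4, -2).
Step 2: u_1 = a_1 − (1/22)·u_0 = (23/22, -1/22, -13/11, -32/11).
Step 3: u_2 = a_2 − (-1/11)·u_0 − (222/241)·u_1 = (-495/241, -209/241, -132/241, -121/241).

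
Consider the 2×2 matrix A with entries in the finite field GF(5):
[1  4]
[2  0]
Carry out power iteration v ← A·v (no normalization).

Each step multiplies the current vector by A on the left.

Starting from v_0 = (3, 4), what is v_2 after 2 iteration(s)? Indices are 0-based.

v_2 = (3, 3)

v_0 = (3, 4).
v_1 = A·v_0 = (4, 1).
v_2 = A·v_1 = (3, 3).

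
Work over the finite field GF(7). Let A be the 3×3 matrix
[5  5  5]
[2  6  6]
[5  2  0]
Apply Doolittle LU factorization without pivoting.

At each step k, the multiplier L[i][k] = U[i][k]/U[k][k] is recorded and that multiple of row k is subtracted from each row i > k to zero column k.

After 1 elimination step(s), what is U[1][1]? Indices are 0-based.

U[1][1] = 4

Step 1: pivot at (0,0) is 5.
  row1 ← row1 − (6)·row0  ⇒  L[1][0]=6, U row1=(0, 4, 4)
  row2 ← row2 − (1)·row0  ⇒  L[2][0]=1, U row2=(0, 4, 2)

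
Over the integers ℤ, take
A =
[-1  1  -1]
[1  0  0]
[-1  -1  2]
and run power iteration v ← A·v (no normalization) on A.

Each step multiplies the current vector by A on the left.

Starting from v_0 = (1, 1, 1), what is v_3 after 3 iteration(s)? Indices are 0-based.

v_3 = (-3, 2, -1)

v_0 = (1, 1, 1).
v_1 = A·v_0 = (-1, 1, 0).
v_2 = A·v_1 = (2, -1, 0).
v_3 = A·v_2 = (-3, 2, -1).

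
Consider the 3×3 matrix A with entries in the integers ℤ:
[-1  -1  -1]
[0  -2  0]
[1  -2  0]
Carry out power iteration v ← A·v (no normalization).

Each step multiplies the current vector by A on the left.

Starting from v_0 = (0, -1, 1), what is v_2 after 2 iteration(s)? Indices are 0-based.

v_2 = (-4, -4, -4)

v_0 = (0, -1, 1).
v_1 = A·v_0 = (0, 2, 2).
v_2 = A·v_1 = (-4, -4, -4).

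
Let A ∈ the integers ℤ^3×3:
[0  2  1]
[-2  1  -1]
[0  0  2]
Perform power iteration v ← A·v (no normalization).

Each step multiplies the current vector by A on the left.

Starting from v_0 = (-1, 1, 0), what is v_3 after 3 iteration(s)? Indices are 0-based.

v_0 = (-1, 1, 0).
v_1 = A·v_0 = (2, 3, 0).
v_2 = A·v_1 = (6, -1, 0).
v_3 = A·v_2 = (-2, -13, 0).

v_3 = (-2, -13, 0)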